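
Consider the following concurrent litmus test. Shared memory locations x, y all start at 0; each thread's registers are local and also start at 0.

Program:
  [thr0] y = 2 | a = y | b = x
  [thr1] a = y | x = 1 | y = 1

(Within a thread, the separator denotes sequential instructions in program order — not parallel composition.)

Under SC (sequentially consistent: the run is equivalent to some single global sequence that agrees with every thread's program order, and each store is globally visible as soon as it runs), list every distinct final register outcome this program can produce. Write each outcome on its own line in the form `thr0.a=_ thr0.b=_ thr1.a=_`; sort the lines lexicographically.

outcome vector order: (thr0.a,thr0.b,thr1.a)
|SC outcomes| = 6

thr0.a=1 thr0.b=1 thr1.a=0
thr0.a=1 thr0.b=1 thr1.a=2
thr0.a=2 thr0.b=0 thr1.a=0
thr0.a=2 thr0.b=0 thr1.a=2
thr0.a=2 thr0.b=1 thr1.a=0
thr0.a=2 thr0.b=1 thr1.a=2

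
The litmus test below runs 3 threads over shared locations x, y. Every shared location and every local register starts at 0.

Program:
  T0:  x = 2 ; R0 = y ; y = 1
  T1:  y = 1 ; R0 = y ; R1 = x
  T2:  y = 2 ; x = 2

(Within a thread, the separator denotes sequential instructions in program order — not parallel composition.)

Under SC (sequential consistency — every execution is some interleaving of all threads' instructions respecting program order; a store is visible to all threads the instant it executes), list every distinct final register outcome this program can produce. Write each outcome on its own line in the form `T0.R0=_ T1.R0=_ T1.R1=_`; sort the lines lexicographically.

outcome vector order: (T0.R0,T1.R0,T1.R1)
|SC outcomes| = 9

T0.R0=0 T1.R0=1 T1.R1=2
T0.R0=0 T1.R0=2 T1.R1=2
T0.R0=1 T1.R0=1 T1.R1=0
T0.R0=1 T1.R0=1 T1.R1=2
T0.R0=1 T1.R0=2 T1.R1=2
T0.R0=2 T1.R0=1 T1.R1=0
T0.R0=2 T1.R0=1 T1.R1=2
T0.R0=2 T1.R0=2 T1.R1=0
T0.R0=2 T1.R0=2 T1.R1=2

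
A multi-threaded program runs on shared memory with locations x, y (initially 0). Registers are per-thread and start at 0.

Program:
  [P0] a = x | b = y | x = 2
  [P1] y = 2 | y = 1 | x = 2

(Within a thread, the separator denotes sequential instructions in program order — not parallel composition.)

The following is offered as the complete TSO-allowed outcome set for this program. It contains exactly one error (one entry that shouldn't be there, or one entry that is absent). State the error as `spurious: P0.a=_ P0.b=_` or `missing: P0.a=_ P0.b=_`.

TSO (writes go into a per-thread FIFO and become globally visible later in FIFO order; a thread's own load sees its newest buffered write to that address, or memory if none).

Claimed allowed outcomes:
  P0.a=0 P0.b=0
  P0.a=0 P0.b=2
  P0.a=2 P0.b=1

missing: P0.a=0 P0.b=1

outcome vector order: (P0.a,P0.b)
under TSO → (0,0); (0,1); (0,2); (2,1)
TSO∖claimed = {(0,1)}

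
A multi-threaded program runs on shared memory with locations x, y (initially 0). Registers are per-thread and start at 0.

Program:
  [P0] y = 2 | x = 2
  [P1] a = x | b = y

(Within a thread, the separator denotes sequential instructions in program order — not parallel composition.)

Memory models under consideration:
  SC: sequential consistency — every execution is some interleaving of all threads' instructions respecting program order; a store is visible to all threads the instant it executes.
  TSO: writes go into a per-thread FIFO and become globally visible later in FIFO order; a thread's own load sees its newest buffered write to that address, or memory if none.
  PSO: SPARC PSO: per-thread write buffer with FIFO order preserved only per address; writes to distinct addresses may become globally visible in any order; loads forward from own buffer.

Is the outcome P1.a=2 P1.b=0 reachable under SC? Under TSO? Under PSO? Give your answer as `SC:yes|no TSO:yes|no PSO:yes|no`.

outcome vector order: (P1.a,P1.b)
SC: 3 outcomes — {0/0 0/2 2/2}
TSO: 3 outcomes — {0/0 0/2 2/2}
PSO: 4 outcomes — {0/0 0/2 2/0 2/2}
target 2/0 ∈ {PSO}

SC:no TSO:no PSO:yes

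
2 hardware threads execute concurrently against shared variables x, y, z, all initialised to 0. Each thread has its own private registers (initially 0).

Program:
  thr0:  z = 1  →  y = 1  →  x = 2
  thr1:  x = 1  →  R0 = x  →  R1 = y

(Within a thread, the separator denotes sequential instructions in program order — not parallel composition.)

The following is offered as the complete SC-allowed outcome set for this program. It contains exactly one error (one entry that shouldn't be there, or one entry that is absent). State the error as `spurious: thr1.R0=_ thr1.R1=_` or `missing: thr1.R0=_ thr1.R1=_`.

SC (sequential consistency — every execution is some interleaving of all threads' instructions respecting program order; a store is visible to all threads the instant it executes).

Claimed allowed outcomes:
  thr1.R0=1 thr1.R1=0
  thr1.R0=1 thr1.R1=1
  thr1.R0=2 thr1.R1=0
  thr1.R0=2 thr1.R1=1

outcome vector order: (thr1.R0,thr1.R1)
under SC → 1/0; 1/1; 2/1
claimed∖SC = {2/0}

spurious: thr1.R0=2 thr1.R1=0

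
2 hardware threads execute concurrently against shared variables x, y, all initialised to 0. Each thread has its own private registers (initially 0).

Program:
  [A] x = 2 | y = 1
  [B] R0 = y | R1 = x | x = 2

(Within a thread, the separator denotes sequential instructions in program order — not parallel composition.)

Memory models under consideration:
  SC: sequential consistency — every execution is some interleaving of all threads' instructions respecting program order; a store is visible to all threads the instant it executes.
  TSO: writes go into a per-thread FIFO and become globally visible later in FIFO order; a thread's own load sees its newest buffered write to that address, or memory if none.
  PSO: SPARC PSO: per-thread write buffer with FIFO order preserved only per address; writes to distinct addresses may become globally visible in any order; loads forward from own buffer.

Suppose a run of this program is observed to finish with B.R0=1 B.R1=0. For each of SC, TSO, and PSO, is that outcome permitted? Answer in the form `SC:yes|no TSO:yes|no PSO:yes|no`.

SC:no TSO:no PSO:yes

outcome vector order: (B.R0,B.R1)
SC: 3 outcomes — {<0 0> <0 2> <1 2>}
TSO: 3 outcomes — {<0 0> <0 2> <1 2>}
PSO: 4 outcomes — {<0 0> <0 2> <1 0> <1 2>}
target <1 0> ∈ {PSO}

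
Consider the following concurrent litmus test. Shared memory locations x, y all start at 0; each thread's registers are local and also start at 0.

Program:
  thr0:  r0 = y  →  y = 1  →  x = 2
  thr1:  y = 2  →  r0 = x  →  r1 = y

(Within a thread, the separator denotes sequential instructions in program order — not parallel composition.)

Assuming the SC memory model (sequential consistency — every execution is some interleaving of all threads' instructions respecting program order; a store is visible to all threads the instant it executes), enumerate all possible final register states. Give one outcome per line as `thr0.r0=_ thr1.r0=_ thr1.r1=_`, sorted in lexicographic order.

outcome vector order: (thr0.r0,thr1.r0,thr1.r1)
|SC outcomes| = 7

thr0.r0=0 thr1.r0=0 thr1.r1=1
thr0.r0=0 thr1.r0=0 thr1.r1=2
thr0.r0=0 thr1.r0=2 thr1.r1=1
thr0.r0=0 thr1.r0=2 thr1.r1=2
thr0.r0=2 thr1.r0=0 thr1.r1=1
thr0.r0=2 thr1.r0=0 thr1.r1=2
thr0.r0=2 thr1.r0=2 thr1.r1=1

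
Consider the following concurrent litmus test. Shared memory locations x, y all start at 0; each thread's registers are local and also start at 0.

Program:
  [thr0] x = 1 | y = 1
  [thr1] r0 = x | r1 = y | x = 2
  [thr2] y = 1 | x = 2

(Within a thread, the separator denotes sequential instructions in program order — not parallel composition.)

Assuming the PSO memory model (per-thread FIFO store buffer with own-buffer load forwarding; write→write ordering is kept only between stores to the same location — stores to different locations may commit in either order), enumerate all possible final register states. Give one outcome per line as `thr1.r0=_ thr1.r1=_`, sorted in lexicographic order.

outcome vector order: (thr1.r0,thr1.r1)
|PSO outcomes| = 6

thr1.r0=0 thr1.r1=0
thr1.r0=0 thr1.r1=1
thr1.r0=1 thr1.r1=0
thr1.r0=1 thr1.r1=1
thr1.r0=2 thr1.r1=0
thr1.r0=2 thr1.r1=1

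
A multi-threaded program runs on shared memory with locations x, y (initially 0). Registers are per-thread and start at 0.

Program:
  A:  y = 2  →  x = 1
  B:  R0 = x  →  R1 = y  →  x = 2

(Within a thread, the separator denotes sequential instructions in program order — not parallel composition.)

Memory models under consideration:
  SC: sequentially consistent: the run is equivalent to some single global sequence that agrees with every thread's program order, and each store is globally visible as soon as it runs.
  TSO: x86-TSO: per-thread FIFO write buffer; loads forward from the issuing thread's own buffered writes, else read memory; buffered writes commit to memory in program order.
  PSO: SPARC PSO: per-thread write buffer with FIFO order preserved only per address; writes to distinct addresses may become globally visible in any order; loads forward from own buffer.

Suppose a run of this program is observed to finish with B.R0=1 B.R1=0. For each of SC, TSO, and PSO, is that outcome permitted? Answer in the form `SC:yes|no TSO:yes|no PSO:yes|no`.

SC:no TSO:no PSO:yes

outcome vector order: (B.R0,B.R1)
SC (3): 00, 02, 12
TSO (3): 00, 02, 12
PSO (4): 00, 02, 10, 12
target 10 ∈ {PSO}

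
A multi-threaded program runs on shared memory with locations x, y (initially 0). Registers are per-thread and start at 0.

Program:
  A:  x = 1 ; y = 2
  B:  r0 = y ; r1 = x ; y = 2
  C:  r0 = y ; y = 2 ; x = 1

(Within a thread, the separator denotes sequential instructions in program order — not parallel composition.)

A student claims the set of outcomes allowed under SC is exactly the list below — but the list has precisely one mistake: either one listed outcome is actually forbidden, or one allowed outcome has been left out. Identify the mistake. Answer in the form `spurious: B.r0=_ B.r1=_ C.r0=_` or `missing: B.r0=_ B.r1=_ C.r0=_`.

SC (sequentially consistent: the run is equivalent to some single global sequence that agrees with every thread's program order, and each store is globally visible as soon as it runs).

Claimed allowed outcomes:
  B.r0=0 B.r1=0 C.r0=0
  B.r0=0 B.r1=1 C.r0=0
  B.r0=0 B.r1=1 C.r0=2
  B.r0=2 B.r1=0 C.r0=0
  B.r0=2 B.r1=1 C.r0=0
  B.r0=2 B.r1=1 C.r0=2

outcome vector order: (B.r0,B.r1,C.r0)
SC (7): <0 0 0>; <0 0 2>; <0 1 0>; <0 1 2>; <2 0 0>; <2 1 0>; <2 1 2>
SC∖claimed = {<0 0 2>}

missing: B.r0=0 B.r1=0 C.r0=2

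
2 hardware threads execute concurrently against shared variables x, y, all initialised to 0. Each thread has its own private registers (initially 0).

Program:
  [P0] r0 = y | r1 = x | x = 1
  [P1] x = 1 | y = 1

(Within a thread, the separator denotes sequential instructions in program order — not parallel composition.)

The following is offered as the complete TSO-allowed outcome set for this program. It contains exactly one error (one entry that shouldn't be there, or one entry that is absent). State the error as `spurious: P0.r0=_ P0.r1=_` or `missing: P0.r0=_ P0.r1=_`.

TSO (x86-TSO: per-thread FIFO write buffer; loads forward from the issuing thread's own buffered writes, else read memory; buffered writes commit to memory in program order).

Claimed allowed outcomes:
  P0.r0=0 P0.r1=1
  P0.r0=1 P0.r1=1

missing: P0.r0=0 P0.r1=0

outcome vector order: (P0.r0,P0.r1)
[TSO] allowed = {<0 0>; <0 1>; <1 1>}
TSO∖claimed = {<0 0>}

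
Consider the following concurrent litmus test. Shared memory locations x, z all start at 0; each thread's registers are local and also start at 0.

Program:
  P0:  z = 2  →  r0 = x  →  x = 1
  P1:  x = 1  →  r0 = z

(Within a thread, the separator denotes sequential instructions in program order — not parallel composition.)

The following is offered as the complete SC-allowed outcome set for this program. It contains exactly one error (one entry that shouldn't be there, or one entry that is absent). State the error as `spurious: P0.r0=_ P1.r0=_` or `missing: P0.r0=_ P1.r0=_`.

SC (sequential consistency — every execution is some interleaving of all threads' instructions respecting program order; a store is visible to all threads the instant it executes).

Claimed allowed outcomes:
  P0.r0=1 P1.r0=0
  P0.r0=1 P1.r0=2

missing: P0.r0=0 P1.r0=2

outcome vector order: (P0.r0,P1.r0)
under SC → (0,2), (1,0), (1,2)
SC∖claimed = {(0,2)}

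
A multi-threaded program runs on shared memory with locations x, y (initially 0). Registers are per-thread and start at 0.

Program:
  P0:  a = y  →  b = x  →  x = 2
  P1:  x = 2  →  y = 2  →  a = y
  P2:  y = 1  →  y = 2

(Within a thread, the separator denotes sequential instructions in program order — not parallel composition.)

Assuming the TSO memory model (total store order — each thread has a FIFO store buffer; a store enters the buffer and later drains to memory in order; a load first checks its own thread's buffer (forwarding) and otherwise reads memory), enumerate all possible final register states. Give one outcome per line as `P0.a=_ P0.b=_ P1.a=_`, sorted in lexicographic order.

P0.a=0 P0.b=0 P1.a=1
P0.a=0 P0.b=0 P1.a=2
P0.a=0 P0.b=2 P1.a=1
P0.a=0 P0.b=2 P1.a=2
P0.a=1 P0.b=0 P1.a=2
P0.a=1 P0.b=2 P1.a=1
P0.a=1 P0.b=2 P1.a=2
P0.a=2 P0.b=0 P1.a=2
P0.a=2 P0.b=2 P1.a=1
P0.a=2 P0.b=2 P1.a=2

outcome vector order: (P0.a,P0.b,P1.a)
|TSO outcomes| = 10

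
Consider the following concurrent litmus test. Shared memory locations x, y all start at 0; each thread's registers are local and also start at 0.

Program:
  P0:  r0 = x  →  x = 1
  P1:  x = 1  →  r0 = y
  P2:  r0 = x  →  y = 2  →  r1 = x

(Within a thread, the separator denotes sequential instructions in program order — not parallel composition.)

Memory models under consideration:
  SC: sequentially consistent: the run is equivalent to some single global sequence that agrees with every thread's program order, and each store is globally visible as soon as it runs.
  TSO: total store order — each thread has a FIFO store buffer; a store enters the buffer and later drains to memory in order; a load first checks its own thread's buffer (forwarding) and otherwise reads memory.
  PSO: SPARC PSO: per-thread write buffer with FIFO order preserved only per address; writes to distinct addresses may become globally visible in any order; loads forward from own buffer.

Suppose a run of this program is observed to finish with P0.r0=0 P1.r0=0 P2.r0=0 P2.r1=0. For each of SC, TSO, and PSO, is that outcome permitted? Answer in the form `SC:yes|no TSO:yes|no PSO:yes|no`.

outcome vector order: (P0.r0,P1.r0,P2.r0,P2.r1)
[SC] allowed = {0001, 0011, 0200, 0201, 0211, 1001, 1011, 1200, 1201, 1211}
[TSO] allowed = {0000, 0001, 0011, 0200, 0201, 0211, 1000, 1001, 1011, 1200, 1201, 1211}
[PSO] allowed = {0000, 0001, 0011, 0200, 0201, 0211, 1000, 1001, 1011, 1200, 1201, 1211}
target 0000 ∈ {TSO,PSO}

SC:no TSO:yes PSO:yes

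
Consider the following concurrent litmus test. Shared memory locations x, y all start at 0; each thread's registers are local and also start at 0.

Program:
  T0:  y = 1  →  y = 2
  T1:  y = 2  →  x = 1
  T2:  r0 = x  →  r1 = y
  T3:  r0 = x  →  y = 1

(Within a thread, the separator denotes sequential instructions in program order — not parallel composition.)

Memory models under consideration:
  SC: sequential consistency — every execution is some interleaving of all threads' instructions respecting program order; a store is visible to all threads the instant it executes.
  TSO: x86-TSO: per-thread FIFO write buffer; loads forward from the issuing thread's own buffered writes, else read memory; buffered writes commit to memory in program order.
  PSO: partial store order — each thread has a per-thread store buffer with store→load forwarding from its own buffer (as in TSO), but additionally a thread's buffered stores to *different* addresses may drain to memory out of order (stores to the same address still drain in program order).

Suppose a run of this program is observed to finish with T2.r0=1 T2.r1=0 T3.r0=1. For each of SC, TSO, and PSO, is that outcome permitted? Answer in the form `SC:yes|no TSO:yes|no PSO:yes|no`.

SC:no TSO:no PSO:yes

outcome vector order: (T2.r0,T2.r1,T3.r0)
SC (10): (0,0,0) (0,0,1) (0,1,0) (0,1,1) (0,2,0) (0,2,1) (1,1,0) (1,1,1) (1,2,0) (1,2,1)
TSO (10): (0,0,0) (0,0,1) (0,1,0) (0,1,1) (0,2,0) (0,2,1) (1,1,0) (1,1,1) (1,2,0) (1,2,1)
PSO (12): (0,0,0) (0,0,1) (0,1,0) (0,1,1) (0,2,0) (0,2,1) (1,0,0) (1,0,1) (1,1,0) (1,1,1) (1,2,0) (1,2,1)
target (1,0,1) ∈ {PSO}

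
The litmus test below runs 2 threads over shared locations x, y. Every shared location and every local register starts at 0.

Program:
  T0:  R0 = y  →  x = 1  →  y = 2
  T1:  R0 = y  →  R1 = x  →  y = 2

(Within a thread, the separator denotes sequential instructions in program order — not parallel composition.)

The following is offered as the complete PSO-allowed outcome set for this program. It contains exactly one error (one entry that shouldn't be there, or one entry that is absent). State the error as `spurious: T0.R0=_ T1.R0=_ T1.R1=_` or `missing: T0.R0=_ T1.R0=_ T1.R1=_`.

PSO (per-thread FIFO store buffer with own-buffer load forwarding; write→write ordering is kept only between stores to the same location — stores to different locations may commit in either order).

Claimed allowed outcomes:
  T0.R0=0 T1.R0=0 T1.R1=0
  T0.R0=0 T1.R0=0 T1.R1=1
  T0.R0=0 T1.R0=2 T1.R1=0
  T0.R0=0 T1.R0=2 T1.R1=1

outcome vector order: (T0.R0,T1.R0,T1.R1)
[PSO] allowed = {0/0/0; 0/0/1; 0/2/0; 0/2/1; 2/0/0}
PSO∖claimed = {2/0/0}

missing: T0.R0=2 T1.R0=0 T1.R1=0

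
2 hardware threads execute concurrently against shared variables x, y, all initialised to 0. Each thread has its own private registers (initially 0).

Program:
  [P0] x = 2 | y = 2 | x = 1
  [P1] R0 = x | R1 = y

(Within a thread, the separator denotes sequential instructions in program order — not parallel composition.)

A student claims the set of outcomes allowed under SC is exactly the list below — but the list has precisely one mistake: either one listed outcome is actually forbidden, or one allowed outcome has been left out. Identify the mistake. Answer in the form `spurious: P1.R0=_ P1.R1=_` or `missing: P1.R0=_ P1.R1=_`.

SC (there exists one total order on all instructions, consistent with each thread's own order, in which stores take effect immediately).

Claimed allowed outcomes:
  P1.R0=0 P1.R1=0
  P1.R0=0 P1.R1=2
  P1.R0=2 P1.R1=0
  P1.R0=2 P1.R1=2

outcome vector order: (P1.R0,P1.R1)
SC: 5 outcomes — {0/0 0/2 1/2 2/0 2/2}
SC∖claimed = {1/2}

missing: P1.R0=1 P1.R1=2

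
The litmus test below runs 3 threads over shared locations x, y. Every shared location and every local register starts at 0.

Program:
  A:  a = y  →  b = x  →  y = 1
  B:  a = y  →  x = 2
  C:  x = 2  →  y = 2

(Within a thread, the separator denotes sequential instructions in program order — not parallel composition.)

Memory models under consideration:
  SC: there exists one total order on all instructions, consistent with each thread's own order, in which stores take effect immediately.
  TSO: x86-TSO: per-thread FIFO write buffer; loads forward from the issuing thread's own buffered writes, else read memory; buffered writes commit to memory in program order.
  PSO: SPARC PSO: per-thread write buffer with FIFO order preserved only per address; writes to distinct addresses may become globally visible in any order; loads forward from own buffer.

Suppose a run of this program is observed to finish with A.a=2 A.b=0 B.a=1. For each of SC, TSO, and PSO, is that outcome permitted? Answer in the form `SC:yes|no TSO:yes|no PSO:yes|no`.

outcome vector order: (A.a,A.b,B.a)
SC (9): 0/0/0 0/0/1 0/0/2 0/2/0 0/2/1 0/2/2 2/2/0 2/2/1 2/2/2
TSO (9): 0/0/0 0/0/1 0/0/2 0/2/0 0/2/1 0/2/2 2/2/0 2/2/1 2/2/2
PSO (12): 0/0/0 0/0/1 0/0/2 0/2/0 0/2/1 0/2/2 2/0/0 2/0/1 2/0/2 2/2/0 2/2/1 2/2/2
target 2/0/1 ∈ {PSO}

SC:no TSO:no PSO:yes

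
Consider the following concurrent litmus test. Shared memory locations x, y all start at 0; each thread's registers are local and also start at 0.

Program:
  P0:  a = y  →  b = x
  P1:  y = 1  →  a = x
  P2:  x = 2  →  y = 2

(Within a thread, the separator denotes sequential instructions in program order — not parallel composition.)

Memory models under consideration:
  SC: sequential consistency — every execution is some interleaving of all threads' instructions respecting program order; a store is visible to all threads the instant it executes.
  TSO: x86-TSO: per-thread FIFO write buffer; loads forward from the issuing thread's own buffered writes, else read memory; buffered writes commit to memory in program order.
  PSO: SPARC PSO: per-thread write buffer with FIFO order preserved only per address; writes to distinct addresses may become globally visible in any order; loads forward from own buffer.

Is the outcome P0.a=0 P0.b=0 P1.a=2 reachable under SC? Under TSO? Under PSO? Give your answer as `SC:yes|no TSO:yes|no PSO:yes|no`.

SC:yes TSO:yes PSO:yes

outcome vector order: (P0.a,P0.b,P1.a)
under SC → <0 0 0>, <0 0 2>, <0 2 0>, <0 2 2>, <1 0 0>, <1 0 2>, <1 2 0>, <1 2 2>, <2 2 0>, <2 2 2>
under TSO → <0 0 0>, <0 0 2>, <0 2 0>, <0 2 2>, <1 0 0>, <1 0 2>, <1 2 0>, <1 2 2>, <2 2 0>, <2 2 2>
under PSO → <0 0 0>, <0 0 2>, <0 2 0>, <0 2 2>, <1 0 0>, <1 0 2>, <1 2 0>, <1 2 2>, <2 0 0>, <2 0 2>, <2 2 0>, <2 2 2>
target <0 0 2> ∈ {SC,TSO,PSO}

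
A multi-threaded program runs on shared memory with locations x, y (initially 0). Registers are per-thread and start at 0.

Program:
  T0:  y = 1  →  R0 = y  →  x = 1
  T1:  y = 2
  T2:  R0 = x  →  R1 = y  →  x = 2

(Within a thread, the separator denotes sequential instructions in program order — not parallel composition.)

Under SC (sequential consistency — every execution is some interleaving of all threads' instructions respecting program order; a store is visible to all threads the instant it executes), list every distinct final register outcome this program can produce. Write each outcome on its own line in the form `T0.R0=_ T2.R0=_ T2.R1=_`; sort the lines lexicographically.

outcome vector order: (T0.R0,T2.R0,T2.R1)
|SC outcomes| = 9

T0.R0=1 T2.R0=0 T2.R1=0
T0.R0=1 T2.R0=0 T2.R1=1
T0.R0=1 T2.R0=0 T2.R1=2
T0.R0=1 T2.R0=1 T2.R1=1
T0.R0=1 T2.R0=1 T2.R1=2
T0.R0=2 T2.R0=0 T2.R1=0
T0.R0=2 T2.R0=0 T2.R1=1
T0.R0=2 T2.R0=0 T2.R1=2
T0.R0=2 T2.R0=1 T2.R1=2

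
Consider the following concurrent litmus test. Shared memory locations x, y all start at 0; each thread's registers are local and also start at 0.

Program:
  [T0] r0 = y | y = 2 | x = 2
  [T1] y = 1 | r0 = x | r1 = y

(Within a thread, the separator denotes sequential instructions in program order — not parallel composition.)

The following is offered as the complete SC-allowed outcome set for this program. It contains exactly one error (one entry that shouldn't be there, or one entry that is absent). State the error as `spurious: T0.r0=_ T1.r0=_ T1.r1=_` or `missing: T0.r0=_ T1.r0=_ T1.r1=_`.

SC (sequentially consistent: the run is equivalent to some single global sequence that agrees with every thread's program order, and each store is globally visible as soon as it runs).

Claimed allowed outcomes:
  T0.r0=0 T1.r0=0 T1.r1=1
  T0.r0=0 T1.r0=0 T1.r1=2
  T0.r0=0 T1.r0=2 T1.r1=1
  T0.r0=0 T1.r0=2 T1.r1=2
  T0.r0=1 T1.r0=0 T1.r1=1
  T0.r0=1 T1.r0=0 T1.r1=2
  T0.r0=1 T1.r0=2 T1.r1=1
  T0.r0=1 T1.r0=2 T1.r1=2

spurious: T0.r0=1 T1.r0=2 T1.r1=1

outcome vector order: (T0.r0,T1.r0,T1.r1)
[SC] allowed = {<0 0 1>, <0 0 2>, <0 2 1>, <0 2 2>, <1 0 1>, <1 0 2>, <1 2 2>}
claimed∖SC = {<1 2 1>}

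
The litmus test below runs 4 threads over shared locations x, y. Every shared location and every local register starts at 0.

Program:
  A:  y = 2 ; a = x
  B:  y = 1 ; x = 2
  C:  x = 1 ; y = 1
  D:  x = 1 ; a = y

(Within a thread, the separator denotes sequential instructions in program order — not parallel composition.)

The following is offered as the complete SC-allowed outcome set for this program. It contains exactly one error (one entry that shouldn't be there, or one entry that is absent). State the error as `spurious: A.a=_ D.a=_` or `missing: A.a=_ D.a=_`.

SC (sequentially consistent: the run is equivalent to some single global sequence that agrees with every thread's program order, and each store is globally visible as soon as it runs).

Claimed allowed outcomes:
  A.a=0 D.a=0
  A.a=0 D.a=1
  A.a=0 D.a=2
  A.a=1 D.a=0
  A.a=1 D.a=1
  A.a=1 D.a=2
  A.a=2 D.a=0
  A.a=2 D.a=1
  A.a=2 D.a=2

outcome vector order: (A.a,D.a)
SC: 8 outcomes — {(0,1) (0,2) (1,0) (1,1) (1,2) (2,0) (2,1) (2,2)}
claimed∖SC = {(0,0)}

spurious: A.a=0 D.a=0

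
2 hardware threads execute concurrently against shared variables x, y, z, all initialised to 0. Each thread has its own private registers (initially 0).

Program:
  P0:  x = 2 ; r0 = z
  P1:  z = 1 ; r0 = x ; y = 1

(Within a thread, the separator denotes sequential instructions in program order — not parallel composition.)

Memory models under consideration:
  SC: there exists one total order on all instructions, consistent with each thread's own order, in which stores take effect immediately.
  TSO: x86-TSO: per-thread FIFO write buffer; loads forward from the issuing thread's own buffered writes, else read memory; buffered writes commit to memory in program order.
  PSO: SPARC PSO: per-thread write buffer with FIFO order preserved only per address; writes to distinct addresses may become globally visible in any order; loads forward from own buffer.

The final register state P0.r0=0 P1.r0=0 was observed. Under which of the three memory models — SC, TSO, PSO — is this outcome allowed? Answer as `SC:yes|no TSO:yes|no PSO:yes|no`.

SC:no TSO:yes PSO:yes

outcome vector order: (P0.r0,P1.r0)
SC (3): <0 2> <1 0> <1 2>
TSO (4): <0 0> <0 2> <1 0> <1 2>
PSO (4): <0 0> <0 2> <1 0> <1 2>
target <0 0> ∈ {TSO,PSO}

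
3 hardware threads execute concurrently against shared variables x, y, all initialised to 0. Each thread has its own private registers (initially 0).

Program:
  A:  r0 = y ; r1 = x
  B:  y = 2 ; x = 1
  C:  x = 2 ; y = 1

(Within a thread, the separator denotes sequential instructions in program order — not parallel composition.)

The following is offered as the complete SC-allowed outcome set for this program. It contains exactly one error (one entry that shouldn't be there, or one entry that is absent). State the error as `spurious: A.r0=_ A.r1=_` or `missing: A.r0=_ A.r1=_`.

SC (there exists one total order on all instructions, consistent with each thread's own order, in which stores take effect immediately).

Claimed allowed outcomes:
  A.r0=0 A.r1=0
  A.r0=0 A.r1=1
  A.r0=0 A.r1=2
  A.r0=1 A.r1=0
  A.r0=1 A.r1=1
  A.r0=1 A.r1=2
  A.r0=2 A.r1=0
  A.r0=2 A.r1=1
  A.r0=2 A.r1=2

outcome vector order: (A.r0,A.r1)
[SC] allowed = {00 01 02 11 12 20 21 22}
claimed∖SC = {10}

spurious: A.r0=1 A.r1=0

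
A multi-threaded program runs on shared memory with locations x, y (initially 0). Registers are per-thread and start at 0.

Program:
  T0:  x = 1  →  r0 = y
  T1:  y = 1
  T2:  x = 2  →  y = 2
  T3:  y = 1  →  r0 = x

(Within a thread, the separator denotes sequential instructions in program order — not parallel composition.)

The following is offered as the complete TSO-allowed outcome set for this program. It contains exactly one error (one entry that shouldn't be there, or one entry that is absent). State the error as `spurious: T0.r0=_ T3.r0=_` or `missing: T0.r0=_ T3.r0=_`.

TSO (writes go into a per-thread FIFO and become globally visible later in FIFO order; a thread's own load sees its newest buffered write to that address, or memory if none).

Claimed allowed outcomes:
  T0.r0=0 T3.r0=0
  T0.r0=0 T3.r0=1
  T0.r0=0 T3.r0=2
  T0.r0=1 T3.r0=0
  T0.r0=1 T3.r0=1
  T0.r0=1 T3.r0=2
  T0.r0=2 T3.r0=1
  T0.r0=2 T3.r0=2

outcome vector order: (T0.r0,T3.r0)
[TSO] allowed = {(0,0) (0,1) (0,2) (1,0) (1,1) (1,2) (2,0) (2,1) (2,2)}
TSO∖claimed = {(2,0)}

missing: T0.r0=2 T3.r0=0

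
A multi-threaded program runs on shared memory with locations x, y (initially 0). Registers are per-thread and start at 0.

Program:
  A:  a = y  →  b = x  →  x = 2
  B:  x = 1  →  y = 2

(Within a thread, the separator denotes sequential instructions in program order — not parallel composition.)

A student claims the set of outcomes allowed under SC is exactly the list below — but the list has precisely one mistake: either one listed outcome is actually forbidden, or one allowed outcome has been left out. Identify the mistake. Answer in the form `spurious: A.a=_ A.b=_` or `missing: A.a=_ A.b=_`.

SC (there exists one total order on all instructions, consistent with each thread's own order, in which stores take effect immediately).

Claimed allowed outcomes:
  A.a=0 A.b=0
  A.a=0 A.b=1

missing: A.a=2 A.b=1

outcome vector order: (A.a,A.b)
under SC → (0,0), (0,1), (2,1)
SC∖claimed = {(2,1)}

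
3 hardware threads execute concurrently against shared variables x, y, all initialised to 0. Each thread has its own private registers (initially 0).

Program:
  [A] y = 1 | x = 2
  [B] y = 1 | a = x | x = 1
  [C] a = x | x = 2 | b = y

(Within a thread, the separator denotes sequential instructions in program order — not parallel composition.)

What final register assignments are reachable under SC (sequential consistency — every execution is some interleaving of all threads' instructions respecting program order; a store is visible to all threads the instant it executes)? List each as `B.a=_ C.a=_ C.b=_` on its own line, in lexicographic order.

B.a=0 C.a=0 C.b=1
B.a=0 C.a=1 C.b=1
B.a=0 C.a=2 C.b=1
B.a=2 C.a=0 C.b=0
B.a=2 C.a=0 C.b=1
B.a=2 C.a=1 C.b=1
B.a=2 C.a=2 C.b=1

outcome vector order: (B.a,C.a,C.b)
|SC outcomes| = 7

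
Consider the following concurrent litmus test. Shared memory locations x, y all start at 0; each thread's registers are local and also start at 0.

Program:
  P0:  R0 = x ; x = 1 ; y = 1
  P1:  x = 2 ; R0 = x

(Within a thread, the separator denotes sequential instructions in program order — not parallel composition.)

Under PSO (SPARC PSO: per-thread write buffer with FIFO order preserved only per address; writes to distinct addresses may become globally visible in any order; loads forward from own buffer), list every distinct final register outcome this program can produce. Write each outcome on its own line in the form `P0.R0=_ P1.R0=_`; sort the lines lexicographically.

P0.R0=0 P1.R0=1
P0.R0=0 P1.R0=2
P0.R0=2 P1.R0=1
P0.R0=2 P1.R0=2

outcome vector order: (P0.R0,P1.R0)
|PSO outcomes| = 4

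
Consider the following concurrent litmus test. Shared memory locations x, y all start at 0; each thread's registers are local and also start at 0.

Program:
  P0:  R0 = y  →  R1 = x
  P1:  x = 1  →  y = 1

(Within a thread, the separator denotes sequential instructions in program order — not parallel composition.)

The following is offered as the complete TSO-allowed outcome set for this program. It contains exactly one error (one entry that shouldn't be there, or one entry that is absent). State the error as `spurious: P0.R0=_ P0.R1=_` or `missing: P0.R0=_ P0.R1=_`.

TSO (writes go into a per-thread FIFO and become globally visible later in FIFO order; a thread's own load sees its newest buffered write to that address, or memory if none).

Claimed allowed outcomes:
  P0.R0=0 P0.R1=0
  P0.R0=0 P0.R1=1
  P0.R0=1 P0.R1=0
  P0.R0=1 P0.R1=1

spurious: P0.R0=1 P0.R1=0

outcome vector order: (P0.R0,P0.R1)
TSO: 3 outcomes — {(0,0); (0,1); (1,1)}
claimed∖TSO = {(1,0)}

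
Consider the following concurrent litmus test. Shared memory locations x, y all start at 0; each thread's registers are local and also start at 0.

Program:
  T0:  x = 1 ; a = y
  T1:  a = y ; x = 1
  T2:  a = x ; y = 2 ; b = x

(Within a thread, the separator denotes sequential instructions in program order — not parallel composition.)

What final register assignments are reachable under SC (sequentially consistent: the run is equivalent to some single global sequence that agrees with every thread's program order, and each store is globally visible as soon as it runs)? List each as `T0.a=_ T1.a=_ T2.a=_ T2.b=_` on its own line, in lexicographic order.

T0.a=0 T1.a=0 T2.a=0 T2.b=1
T0.a=0 T1.a=0 T2.a=1 T2.b=1
T0.a=0 T1.a=2 T2.a=0 T2.b=1
T0.a=0 T1.a=2 T2.a=1 T2.b=1
T0.a=2 T1.a=0 T2.a=0 T2.b=0
T0.a=2 T1.a=0 T2.a=0 T2.b=1
T0.a=2 T1.a=0 T2.a=1 T2.b=1
T0.a=2 T1.a=2 T2.a=0 T2.b=0
T0.a=2 T1.a=2 T2.a=0 T2.b=1
T0.a=2 T1.a=2 T2.a=1 T2.b=1

outcome vector order: (T0.a,T1.a,T2.a,T2.b)
|SC outcomes| = 10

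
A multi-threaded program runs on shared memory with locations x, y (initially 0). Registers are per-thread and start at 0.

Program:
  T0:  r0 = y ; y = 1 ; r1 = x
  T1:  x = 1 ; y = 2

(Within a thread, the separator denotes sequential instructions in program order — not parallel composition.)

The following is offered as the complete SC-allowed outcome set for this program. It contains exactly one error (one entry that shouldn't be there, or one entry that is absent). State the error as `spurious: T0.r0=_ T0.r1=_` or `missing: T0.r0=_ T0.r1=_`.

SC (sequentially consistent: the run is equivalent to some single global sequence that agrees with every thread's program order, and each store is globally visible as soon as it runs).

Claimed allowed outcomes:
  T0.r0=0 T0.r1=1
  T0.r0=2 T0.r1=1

outcome vector order: (T0.r0,T0.r1)
[SC] allowed = {00; 01; 21}
SC∖claimed = {00}

missing: T0.r0=0 T0.r1=0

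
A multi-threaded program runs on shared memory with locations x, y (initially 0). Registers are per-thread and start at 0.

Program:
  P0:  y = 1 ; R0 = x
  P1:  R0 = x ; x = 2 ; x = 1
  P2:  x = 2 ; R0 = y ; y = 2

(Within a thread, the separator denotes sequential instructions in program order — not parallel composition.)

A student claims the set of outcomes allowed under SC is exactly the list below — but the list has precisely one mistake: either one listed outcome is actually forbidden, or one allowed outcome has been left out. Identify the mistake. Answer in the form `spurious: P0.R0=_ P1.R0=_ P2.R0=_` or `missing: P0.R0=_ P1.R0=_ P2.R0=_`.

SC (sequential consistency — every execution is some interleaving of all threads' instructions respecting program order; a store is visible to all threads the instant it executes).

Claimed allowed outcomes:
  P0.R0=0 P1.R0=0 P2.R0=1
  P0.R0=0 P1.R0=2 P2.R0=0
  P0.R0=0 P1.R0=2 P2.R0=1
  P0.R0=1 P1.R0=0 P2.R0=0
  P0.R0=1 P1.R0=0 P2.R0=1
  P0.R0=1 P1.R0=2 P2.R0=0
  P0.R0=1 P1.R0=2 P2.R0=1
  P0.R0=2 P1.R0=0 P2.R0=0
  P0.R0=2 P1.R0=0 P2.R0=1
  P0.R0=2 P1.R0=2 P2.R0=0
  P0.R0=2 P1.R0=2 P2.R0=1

outcome vector order: (P0.R0,P1.R0,P2.R0)
[SC] allowed = {001; 021; 100; 101; 120; 121; 200; 201; 220; 221}
claimed∖SC = {020}

spurious: P0.R0=0 P1.R0=2 P2.R0=0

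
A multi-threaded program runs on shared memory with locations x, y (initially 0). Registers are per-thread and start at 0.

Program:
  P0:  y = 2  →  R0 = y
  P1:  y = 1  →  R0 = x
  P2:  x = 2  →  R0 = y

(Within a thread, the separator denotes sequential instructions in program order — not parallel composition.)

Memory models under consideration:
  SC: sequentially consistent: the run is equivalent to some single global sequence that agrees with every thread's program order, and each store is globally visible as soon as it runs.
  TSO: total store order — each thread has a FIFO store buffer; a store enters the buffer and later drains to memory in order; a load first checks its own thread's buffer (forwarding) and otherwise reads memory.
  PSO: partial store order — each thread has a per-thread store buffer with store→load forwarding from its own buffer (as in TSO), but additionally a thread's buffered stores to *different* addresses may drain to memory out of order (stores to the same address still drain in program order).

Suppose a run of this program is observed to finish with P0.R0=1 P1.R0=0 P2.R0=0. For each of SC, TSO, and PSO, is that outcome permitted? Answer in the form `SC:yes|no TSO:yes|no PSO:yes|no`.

outcome vector order: (P0.R0,P1.R0,P2.R0)
under SC → 1/0/1; 1/2/0; 1/2/1; 1/2/2; 2/0/1; 2/0/2; 2/2/0; 2/2/1; 2/2/2
under TSO → 1/0/0; 1/0/1; 1/0/2; 1/2/0; 1/2/1; 1/2/2; 2/0/0; 2/0/1; 2/0/2; 2/2/0; 2/2/1; 2/2/2
under PSO → 1/0/0; 1/0/1; 1/0/2; 1/2/0; 1/2/1; 1/2/2; 2/0/0; 2/0/1; 2/0/2; 2/2/0; 2/2/1; 2/2/2
target 1/0/0 ∈ {TSO,PSO}

SC:no TSO:yes PSO:yes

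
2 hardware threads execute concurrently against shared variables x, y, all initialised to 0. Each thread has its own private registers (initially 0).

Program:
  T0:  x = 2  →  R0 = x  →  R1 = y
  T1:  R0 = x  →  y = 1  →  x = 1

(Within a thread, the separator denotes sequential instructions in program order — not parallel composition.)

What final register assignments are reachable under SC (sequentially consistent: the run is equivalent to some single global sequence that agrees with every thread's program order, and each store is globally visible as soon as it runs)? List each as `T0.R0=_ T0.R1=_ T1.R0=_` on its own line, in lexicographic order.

outcome vector order: (T0.R0,T0.R1,T1.R0)
|SC outcomes| = 6

T0.R0=1 T0.R1=1 T1.R0=0
T0.R0=1 T0.R1=1 T1.R0=2
T0.R0=2 T0.R1=0 T1.R0=0
T0.R0=2 T0.R1=0 T1.R0=2
T0.R0=2 T0.R1=1 T1.R0=0
T0.R0=2 T0.R1=1 T1.R0=2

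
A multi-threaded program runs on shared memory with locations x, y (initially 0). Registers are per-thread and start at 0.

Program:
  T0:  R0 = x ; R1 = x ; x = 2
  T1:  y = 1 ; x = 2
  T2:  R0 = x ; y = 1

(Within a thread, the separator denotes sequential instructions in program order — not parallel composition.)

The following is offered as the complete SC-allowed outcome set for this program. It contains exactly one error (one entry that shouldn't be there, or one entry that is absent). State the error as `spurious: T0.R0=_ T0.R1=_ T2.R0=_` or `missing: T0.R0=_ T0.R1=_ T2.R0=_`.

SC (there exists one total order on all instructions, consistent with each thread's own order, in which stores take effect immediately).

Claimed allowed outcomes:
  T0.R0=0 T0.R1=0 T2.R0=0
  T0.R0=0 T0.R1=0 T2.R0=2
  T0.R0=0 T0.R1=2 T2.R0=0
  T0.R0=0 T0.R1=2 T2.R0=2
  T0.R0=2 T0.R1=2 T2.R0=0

missing: T0.R0=2 T0.R1=2 T2.R0=2

outcome vector order: (T0.R0,T0.R1,T2.R0)
under SC → 000; 002; 020; 022; 220; 222
SC∖claimed = {222}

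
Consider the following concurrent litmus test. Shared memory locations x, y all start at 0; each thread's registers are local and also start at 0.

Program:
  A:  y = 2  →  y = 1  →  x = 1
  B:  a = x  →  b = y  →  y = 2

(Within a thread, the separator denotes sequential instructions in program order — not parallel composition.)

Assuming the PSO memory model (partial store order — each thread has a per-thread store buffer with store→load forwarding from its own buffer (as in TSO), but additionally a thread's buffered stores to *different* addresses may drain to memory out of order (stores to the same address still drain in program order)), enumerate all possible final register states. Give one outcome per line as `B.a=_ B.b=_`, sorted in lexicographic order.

B.a=0 B.b=0
B.a=0 B.b=1
B.a=0 B.b=2
B.a=1 B.b=0
B.a=1 B.b=1
B.a=1 B.b=2

outcome vector order: (B.a,B.b)
|PSO outcomes| = 6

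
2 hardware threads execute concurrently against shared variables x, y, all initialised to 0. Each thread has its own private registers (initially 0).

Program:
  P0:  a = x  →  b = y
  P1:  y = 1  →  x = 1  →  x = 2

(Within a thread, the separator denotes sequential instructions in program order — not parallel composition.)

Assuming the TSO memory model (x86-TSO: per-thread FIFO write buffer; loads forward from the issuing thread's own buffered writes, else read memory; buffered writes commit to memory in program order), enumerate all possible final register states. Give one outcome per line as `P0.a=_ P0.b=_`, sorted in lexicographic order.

P0.a=0 P0.b=0
P0.a=0 P0.b=1
P0.a=1 P0.b=1
P0.a=2 P0.b=1

outcome vector order: (P0.a,P0.b)
|TSO outcomes| = 4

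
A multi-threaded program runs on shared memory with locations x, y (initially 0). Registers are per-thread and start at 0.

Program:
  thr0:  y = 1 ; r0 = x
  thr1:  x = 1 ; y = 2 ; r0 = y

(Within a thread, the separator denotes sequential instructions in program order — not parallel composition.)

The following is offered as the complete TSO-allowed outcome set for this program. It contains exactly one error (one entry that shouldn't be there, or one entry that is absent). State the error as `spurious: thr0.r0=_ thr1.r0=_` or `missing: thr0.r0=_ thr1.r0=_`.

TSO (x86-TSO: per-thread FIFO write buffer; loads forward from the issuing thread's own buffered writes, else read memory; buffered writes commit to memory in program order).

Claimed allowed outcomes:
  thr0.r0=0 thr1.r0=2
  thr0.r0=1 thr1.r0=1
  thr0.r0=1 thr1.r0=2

outcome vector order: (thr0.r0,thr1.r0)
TSO (4): <0 1> <0 2> <1 1> <1 2>
TSO∖claimed = {<0 1>}

missing: thr0.r0=0 thr1.r0=1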